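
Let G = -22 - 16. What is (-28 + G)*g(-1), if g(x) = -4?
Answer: 264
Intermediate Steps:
G = -38
(-28 + G)*g(-1) = (-28 - 38)*(-4) = -66*(-4) = 264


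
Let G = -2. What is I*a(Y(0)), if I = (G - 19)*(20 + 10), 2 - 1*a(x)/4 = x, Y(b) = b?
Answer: -5040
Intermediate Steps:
a(x) = 8 - 4*x
I = -630 (I = (-2 - 19)*(20 + 10) = -21*30 = -630)
I*a(Y(0)) = -630*(8 - 4*0) = -630*(8 + 0) = -630*8 = -5040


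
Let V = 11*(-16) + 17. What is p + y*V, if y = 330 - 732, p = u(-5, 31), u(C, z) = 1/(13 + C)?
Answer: 511345/8 ≈ 63918.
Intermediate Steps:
p = ⅛ (p = 1/(13 - 5) = 1/8 = ⅛ ≈ 0.12500)
y = -402
V = -159 (V = -176 + 17 = -159)
p + y*V = ⅛ - 402*(-159) = ⅛ + 63918 = 511345/8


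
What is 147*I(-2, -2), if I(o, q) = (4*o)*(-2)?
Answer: 2352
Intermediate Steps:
I(o, q) = -8*o
147*I(-2, -2) = 147*(-8*(-2)) = 147*16 = 2352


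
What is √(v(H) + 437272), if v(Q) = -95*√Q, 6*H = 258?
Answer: √(437272 - 95*√43) ≈ 660.79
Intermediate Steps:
H = 43 (H = (⅙)*258 = 43)
√(v(H) + 437272) = √(-95*√43 + 437272) = √(437272 - 95*√43)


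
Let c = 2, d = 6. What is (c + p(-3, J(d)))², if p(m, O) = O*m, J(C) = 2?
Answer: 16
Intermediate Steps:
(c + p(-3, J(d)))² = (2 + 2*(-3))² = (2 - 6)² = (-4)² = 16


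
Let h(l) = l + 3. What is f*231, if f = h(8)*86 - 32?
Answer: 211134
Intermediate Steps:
h(l) = 3 + l
f = 914 (f = (3 + 8)*86 - 32 = 11*86 - 32 = 946 - 32 = 914)
f*231 = 914*231 = 211134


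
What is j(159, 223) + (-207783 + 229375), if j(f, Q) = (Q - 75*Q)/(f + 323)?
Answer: 5195421/241 ≈ 21558.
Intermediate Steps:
j(f, Q) = -74*Q/(323 + f) (j(f, Q) = (-74*Q)/(323 + f) = -74*Q/(323 + f))
j(159, 223) + (-207783 + 229375) = -74*223/(323 + 159) + (-207783 + 229375) = -74*223/482 + 21592 = -74*223*1/482 + 21592 = -8251/241 + 21592 = 5195421/241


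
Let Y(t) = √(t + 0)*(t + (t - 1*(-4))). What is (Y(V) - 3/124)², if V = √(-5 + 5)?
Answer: 9/15376 ≈ 0.00058533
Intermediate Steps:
V = 0 (V = √0 = 0)
Y(t) = √t*(4 + 2*t) (Y(t) = √t*(t + (t + 4)) = √t*(t + (4 + t)) = √t*(4 + 2*t))
(Y(V) - 3/124)² = (2*√0*(2 + 0) - 3/124)² = (2*0*2 - 3*1/124)² = (0 - 3/124)² = (-3/124)² = 9/15376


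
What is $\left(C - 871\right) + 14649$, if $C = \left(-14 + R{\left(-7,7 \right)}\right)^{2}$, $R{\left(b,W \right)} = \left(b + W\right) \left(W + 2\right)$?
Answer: $13974$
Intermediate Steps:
$R{\left(b,W \right)} = \left(2 + W\right) \left(W + b\right)$ ($R{\left(b,W \right)} = \left(W + b\right) \left(2 + W\right) = \left(2 + W\right) \left(W + b\right)$)
$C = 196$ ($C = \left(-14 + \left(7^{2} + 2 \cdot 7 + 2 \left(-7\right) + 7 \left(-7\right)\right)\right)^{2} = \left(-14 + \left(49 + 14 - 14 - 49\right)\right)^{2} = \left(-14 + 0\right)^{2} = \left(-14\right)^{2} = 196$)
$\left(C - 871\right) + 14649 = \left(196 - 871\right) + 14649 = -675 + 14649 = 13974$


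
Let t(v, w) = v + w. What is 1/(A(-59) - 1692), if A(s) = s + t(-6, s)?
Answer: -1/1816 ≈ -0.00055066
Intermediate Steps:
A(s) = -6 + 2*s (A(s) = s + (-6 + s) = -6 + 2*s)
1/(A(-59) - 1692) = 1/((-6 + 2*(-59)) - 1692) = 1/((-6 - 118) - 1692) = 1/(-124 - 1692) = 1/(-1816) = -1/1816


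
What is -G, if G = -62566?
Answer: 62566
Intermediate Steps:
-G = -1*(-62566) = 62566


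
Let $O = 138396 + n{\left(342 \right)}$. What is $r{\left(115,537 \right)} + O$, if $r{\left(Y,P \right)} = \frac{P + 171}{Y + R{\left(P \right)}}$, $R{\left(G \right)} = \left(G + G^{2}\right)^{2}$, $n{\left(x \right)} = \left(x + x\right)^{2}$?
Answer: $\frac{50601839834898360}{83466676951} \approx 6.0625 \cdot 10^{5}$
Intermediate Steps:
$n{\left(x \right)} = 4 x^{2}$ ($n{\left(x \right)} = \left(2 x\right)^{2} = 4 x^{2}$)
$r{\left(Y,P \right)} = \frac{171 + P}{Y + P^{2} \left(1 + P\right)^{2}}$ ($r{\left(Y,P \right)} = \frac{P + 171}{Y + P^{2} \left(1 + P\right)^{2}} = \frac{171 + P}{Y + P^{2} \left(1 + P\right)^{2}}$)
$O = 606252$ ($O = 138396 + 4 \cdot 342^{2} = 138396 + 4 \cdot 116964 = 138396 + 467856 = 606252$)
$r{\left(115,537 \right)} + O = \frac{171 + 537}{115 + 537^{2} \left(1 + 537\right)^{2}} + 606252 = \frac{1}{115 + 288369 \cdot 538^{2}} \cdot 708 + 606252 = \frac{1}{115 + 288369 \cdot 289444} \cdot 708 + 606252 = \frac{1}{115 + 83466676836} \cdot 708 + 606252 = \frac{1}{83466676951} \cdot 708 + 606252 = \frac{708}{83466676951} + 606252 = \frac{50601839834898360}{83466676951}$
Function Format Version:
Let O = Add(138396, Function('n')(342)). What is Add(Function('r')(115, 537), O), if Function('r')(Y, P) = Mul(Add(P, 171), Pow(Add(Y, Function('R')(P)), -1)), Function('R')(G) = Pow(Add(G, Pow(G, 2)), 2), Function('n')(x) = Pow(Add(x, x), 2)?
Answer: Rational(50601839834898360, 83466676951) ≈ 6.0625e+5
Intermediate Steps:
Function('n')(x) = Mul(4, Pow(x, 2)) (Function('n')(x) = Pow(Mul(2, x), 2) = Mul(4, Pow(x, 2)))
Function('r')(Y, P) = Mul(Pow(Add(Y, Mul(Pow(P, 2), Pow(Add(1, P), 2))), -1), Add(171, P)) (Function('r')(Y, P) = Mul(Add(P, 171), Pow(Add(Y, Mul(Pow(P, 2), Pow(Add(1, P), 2))), -1)) = Mul(Add(171, P), Pow(Add(Y, Mul(Pow(P, 2), Pow(Add(1, P), 2))), -1)) = Mul(Pow(Add(Y, Mul(Pow(P, 2), Pow(Add(1, P), 2))), -1), Add(171, P)))
O = 606252 (O = Add(138396, Mul(4, Pow(342, 2))) = Add(138396, Mul(4, 116964)) = Add(138396, 467856) = 606252)
Add(Function('r')(115, 537), O) = Add(Mul(Pow(Add(115, Mul(Pow(537, 2), Pow(Add(1, 537), 2))), -1), Add(171, 537)), 606252) = Add(Mul(Pow(Add(115, Mul(288369, Pow(538, 2))), -1), 708), 606252) = Add(Mul(Pow(Add(115, Mul(288369, 289444)), -1), 708), 606252) = Add(Mul(Pow(Add(115, 83466676836), -1), 708), 606252) = Add(Mul(Pow(83466676951, -1), 708), 606252) = Add(Mul(Rational(1, 83466676951), 708), 606252) = Add(Rational(708, 83466676951), 606252) = Rational(50601839834898360, 83466676951)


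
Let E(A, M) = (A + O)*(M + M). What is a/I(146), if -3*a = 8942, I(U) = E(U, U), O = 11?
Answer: -4471/68766 ≈ -0.065018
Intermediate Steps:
E(A, M) = 2*M*(11 + A) (E(A, M) = (A + 11)*(M + M) = (11 + A)*(2*M) = 2*M*(11 + A))
I(U) = 2*U*(11 + U)
a = -8942/3 (a = -⅓*8942 = -8942/3 ≈ -2980.7)
a/I(146) = -8942*1/(292*(11 + 146))/3 = -8942/(3*(2*146*157)) = -8942/3/45844 = -8942/3*1/45844 = -4471/68766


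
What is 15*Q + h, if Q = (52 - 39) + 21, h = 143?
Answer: 653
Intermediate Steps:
Q = 34 (Q = 13 + 21 = 34)
15*Q + h = 15*34 + 143 = 510 + 143 = 653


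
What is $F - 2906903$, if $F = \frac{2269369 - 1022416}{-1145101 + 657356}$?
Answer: $- \frac{1417828650688}{487745} \approx -2.9069 \cdot 10^{6}$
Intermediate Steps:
$F = - \frac{1246953}{487745}$ ($F = \frac{1246953}{-487745} = 1246953 \left(- \frac{1}{487745}\right) = - \frac{1246953}{487745} \approx -2.5566$)
$F - 2906903 = - \frac{1246953}{487745} - 2906903 = - \frac{1417828650688}{487745}$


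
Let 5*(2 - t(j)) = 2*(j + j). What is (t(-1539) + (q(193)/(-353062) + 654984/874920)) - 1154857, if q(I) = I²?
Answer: -14848139691583251/12870875210 ≈ -1.1536e+6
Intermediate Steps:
t(j) = 2 - 4*j/5 (t(j) = 2 - 2*(j + j)/5 = 2 - 2*2*j/5 = 2 - 4*j/5)
(t(-1539) + (q(193)/(-353062) + 654984/874920)) - 1154857 = ((2 - ⅘*(-1539)) + (193²/(-353062) + 654984/874920)) - 1154857 = ((2 + 6156/5) + (37249*(-1/353062) + 654984*(1/874920))) - 1154857 = (6166/5 + (-37249/353062 + 27291/36455)) - 1154857 = (6166/5 + 8277502747/12870875210) - 1154857 = 15880640811719/12870875210 - 1154857 = -14848139691583251/12870875210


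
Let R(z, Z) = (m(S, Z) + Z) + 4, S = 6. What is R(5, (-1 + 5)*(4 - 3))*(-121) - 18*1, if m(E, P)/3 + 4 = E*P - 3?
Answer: -7157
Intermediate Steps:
m(E, P) = -21 + 3*E*P (m(E, P) = -12 + 3*(E*P - 3) = -12 + 3*(-3 + E*P) = -12 + (-9 + 3*E*P) = -21 + 3*E*P)
R(z, Z) = -17 + 19*Z (R(z, Z) = ((-21 + 3*6*Z) + Z) + 4 = ((-21 + 18*Z) + Z) + 4 = (-21 + 19*Z) + 4 = -17 + 19*Z)
R(5, (-1 + 5)*(4 - 3))*(-121) - 18*1 = (-17 + 19*((-1 + 5)*(4 - 3)))*(-121) - 18*1 = (-17 + 19*(4*1))*(-121) - 18 = (-17 + 19*4)*(-121) - 18 = (-17 + 76)*(-121) - 18 = 59*(-121) - 18 = -7139 - 18 = -7157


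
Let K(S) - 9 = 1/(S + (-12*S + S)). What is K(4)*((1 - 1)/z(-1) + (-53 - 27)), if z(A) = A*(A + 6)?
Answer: -718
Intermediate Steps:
z(A) = A*(6 + A)
K(S) = 9 - 1/(10*S) (K(S) = 9 + 1/(S + (-12*S + S)) = 9 + 1/(S - 11*S) = 9 + 1/(-10*S) = 9 - 1/(10*S))
K(4)*((1 - 1)/z(-1) + (-53 - 27)) = (9 - ⅒/4)*((1 - 1)/((-(6 - 1))) + (-53 - 27)) = (9 - ⅒*¼)*(0/((-1*5)) - 80) = (9 - 1/40)*(0/(-5) - 80) = 359*(0*(-⅕) - 80)/40 = 359*(0 - 80)/40 = (359/40)*(-80) = -718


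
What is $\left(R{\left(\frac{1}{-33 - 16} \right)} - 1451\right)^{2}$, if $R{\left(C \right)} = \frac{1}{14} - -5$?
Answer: $\frac{409779049}{196} \approx 2.0907 \cdot 10^{6}$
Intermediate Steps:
$R{\left(C \right)} = \frac{71}{14}$ ($R{\left(C \right)} = \frac{1}{14} + 5 = \frac{71}{14}$)
$\left(R{\left(\frac{1}{-33 - 16} \right)} - 1451\right)^{2} = \left(\frac{71}{14} - 1451\right)^{2} = \left(- \frac{20243}{14}\right)^{2} = \frac{409779049}{196}$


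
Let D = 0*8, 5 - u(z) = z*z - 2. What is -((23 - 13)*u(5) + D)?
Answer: 180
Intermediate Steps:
u(z) = 7 - z² (u(z) = 5 - (z*z - 2) = 5 - (z² - 2) = 5 - (-2 + z²) = 5 + (2 - z²) = 7 - z²)
D = 0
-((23 - 13)*u(5) + D) = -((23 - 13)*(7 - 1*5²) + 0) = -(10*(7 - 1*25) + 0) = -(10*(7 - 25) + 0) = -(10*(-18) + 0) = -(-180 + 0) = -1*(-180) = 180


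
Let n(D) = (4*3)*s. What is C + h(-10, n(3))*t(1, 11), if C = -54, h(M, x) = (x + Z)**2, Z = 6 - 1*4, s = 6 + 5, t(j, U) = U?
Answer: 197462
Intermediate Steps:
s = 11
Z = 2 (Z = 6 - 4 = 2)
n(D) = 132 (n(D) = (4*3)*11 = 12*11 = 132)
h(M, x) = (2 + x)**2 (h(M, x) = (x + 2)**2 = (2 + x)**2)
C + h(-10, n(3))*t(1, 11) = -54 + (2 + 132)**2*11 = -54 + 134**2*11 = -54 + 17956*11 = -54 + 197516 = 197462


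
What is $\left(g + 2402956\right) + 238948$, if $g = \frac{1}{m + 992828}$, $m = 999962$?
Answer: $\frac{5264759872161}{1992790} \approx 2.6419 \cdot 10^{6}$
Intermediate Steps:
$g = \frac{1}{1992790}$ ($g = \frac{1}{999962 + 992828} = \frac{1}{1992790} \approx 5.0181 \cdot 10^{-7}$)
$\left(g + 2402956\right) + 238948 = \left(\frac{1}{1992790} + 2402956\right) + 238948 = \frac{4788586687241}{1992790} + 238948 = \frac{5264759872161}{1992790}$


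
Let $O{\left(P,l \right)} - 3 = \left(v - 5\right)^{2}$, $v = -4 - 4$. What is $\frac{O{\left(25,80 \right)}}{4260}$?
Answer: $\frac{43}{1065} \approx 0.040376$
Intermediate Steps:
$v = -8$ ($v = -4 - 4 = -8$)
$O{\left(P,l \right)} = 172$ ($O{\left(P,l \right)} = 3 + \left(-8 - 5\right)^{2} = 3 + \left(-13\right)^{2} = 3 + 169 = 172$)
$\frac{O{\left(25,80 \right)}}{4260} = \frac{172}{4260} = 172 \cdot \frac{1}{4260} = \frac{43}{1065}$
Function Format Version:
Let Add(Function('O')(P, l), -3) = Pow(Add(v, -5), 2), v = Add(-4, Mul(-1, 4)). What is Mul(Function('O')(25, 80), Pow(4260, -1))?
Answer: Rational(43, 1065) ≈ 0.040376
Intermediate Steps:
v = -8 (v = Add(-4, -4) = -8)
Function('O')(P, l) = 172 (Function('O')(P, l) = Add(3, Pow(Add(-8, -5), 2)) = Add(3, Pow(-13, 2)) = Add(3, 169) = 172)
Mul(Function('O')(25, 80), Pow(4260, -1)) = Mul(172, Pow(4260, -1)) = Mul(172, Rational(1, 4260)) = Rational(43, 1065)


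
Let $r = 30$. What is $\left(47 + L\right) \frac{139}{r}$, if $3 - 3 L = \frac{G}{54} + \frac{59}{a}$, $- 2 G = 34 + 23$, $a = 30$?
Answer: $\frac{3566879}{16200} \approx 220.18$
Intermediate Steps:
$G = - \frac{57}{2}$ ($G = - \frac{34 + 23}{2} = \left(- \frac{1}{2}\right) 57 = - \frac{57}{2} \approx -28.5$)
$L = \frac{281}{540}$ ($L = 1 - \frac{- \frac{57}{2 \cdot 54} + \frac{59}{30}}{3} = 1 - \frac{\left(- \frac{57}{2}\right) \frac{1}{54} + 59 \cdot \frac{1}{30}}{3} = 1 - \frac{- \frac{19}{36} + \frac{59}{30}}{3} = 1 - \frac{259}{540} = \frac{281}{540} \approx 0.52037$)
$\left(47 + L\right) \frac{139}{r} = \left(47 + \frac{281}{540}\right) \frac{139}{30} = \frac{25661 \cdot 139 \cdot \frac{1}{30}}{540} = \frac{25661}{540} \cdot \frac{139}{30} = \frac{3566879}{16200}$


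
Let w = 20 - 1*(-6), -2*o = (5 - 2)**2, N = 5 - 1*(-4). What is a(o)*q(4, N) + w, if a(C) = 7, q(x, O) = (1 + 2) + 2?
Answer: 61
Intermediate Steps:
N = 9 (N = 5 + 4 = 9)
q(x, O) = 5 (q(x, O) = 3 + 2 = 5)
o = -9/2 (o = -(5 - 2)**2/2 = -1/2*3**2 = -1/2*9 = -9/2 ≈ -4.5000)
w = 26 (w = 20 + 6 = 26)
a(o)*q(4, N) + w = 7*5 + 26 = 35 + 26 = 61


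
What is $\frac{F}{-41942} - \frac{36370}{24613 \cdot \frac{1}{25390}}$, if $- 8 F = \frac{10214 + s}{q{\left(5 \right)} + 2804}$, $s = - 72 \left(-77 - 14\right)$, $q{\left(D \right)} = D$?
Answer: $- \frac{435177936123170821}{11599130059256} \approx -37518.0$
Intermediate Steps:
$s = 6552$ ($s = \left(-72\right) \left(-91\right) = 6552$)
$F = - \frac{8383}{11236}$ ($F = - \frac{\left(10214 + 6552\right) \frac{1}{5 + 2804}}{8} = - \frac{16766 \cdot \frac{1}{2809}}{8} = \left(- \frac{1}{8}\right) \frac{16766}{2809} = - \frac{8383}{11236} \approx -0.74608$)
$\frac{F}{-41942} - \frac{36370}{24613 \cdot \frac{1}{25390}} = - \frac{8383}{11236 \left(-41942\right)} - \frac{36370}{24613 \cdot \frac{1}{25390}} = \left(- \frac{8383}{11236}\right) \left(- \frac{1}{41942}\right) - \frac{36370}{24613 \cdot \frac{1}{25390}} = \frac{8383}{471260312} - \frac{36370}{\frac{24613}{25390}} = \frac{8383}{471260312} - \frac{923434300}{24613} = - \frac{435177936123170821}{11599130059256}$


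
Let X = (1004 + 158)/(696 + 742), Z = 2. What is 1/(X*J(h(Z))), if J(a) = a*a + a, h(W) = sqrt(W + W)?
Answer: 719/3486 ≈ 0.20625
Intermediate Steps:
h(W) = sqrt(2)*sqrt(W) (h(W) = sqrt(2*W) = sqrt(2)*sqrt(W))
X = 581/719 (X = 1162/1438 = 1162*(1/1438) = 581/719 ≈ 0.80807)
J(a) = a + a**2 (J(a) = a**2 + a = a + a**2)
1/(X*J(h(Z))) = 1/(581*((sqrt(2)*sqrt(2))*(1 + sqrt(2)*sqrt(2)))/719) = 1/(581*(2*(1 + 2))/719) = 1/(581*(2*3)/719) = 1/((581/719)*6) = 1/(3486/719) = 719/3486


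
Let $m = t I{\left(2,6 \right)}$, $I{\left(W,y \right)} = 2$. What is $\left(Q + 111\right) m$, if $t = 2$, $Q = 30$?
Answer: $564$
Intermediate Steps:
$m = 4$ ($m = 2 \cdot 2 = 4$)
$\left(Q + 111\right) m = \left(30 + 111\right) 4 = 141 \cdot 4 = 564$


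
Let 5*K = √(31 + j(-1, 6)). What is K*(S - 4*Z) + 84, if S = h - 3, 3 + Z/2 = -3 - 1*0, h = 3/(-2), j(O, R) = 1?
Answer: 84 + 174*√2/5 ≈ 133.21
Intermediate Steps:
h = -3/2 (h = 3*(-½) = -3/2 ≈ -1.5000)
K = 4*√2/5 (K = √(31 + 1)/5 = √32/5 = (4*√2)/5 = 4*√2/5 ≈ 1.1314)
Z = -12 (Z = -6 + 2*(-3 - 1*0) = -6 + 2*(-3 + 0) = -6 + 2*(-3) = -6 - 6 = -12)
S = -9/2 (S = -3/2 - 3 = -9/2 ≈ -4.5000)
K*(S - 4*Z) + 84 = (4*√2/5)*(-9/2 - 4*(-12)) + 84 = (4*√2/5)*(-9/2 + 48) + 84 = (4*√2/5)*(87/2) + 84 = 174*√2/5 + 84 = 84 + 174*√2/5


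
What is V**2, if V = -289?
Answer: 83521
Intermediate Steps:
V**2 = (-289)**2 = 83521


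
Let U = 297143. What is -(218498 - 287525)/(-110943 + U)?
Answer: 519/1400 ≈ 0.37071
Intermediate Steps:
-(218498 - 287525)/(-110943 + U) = -(218498 - 287525)/(-110943 + 297143) = -(-69027)/186200 = -1*(-519/1400) = 519/1400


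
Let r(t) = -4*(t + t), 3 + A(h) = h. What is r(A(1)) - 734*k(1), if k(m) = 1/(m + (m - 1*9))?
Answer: 846/7 ≈ 120.86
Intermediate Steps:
A(h) = -3 + h
k(m) = 1/(-9 + 2*m) (k(m) = 1/(m + (m - 9)) = 1/(m + (-9 + m)) = 1/(-9 + 2*m))
r(t) = -8*t
r(A(1)) - 734*k(1) = -8*(-3 + 1) - 734/(-9 + 2*1) = -8*(-2) - 734/(-9 + 2) = 16 - 734/(-7) = 16 - 734*(-1/7) = 16 + 734/7 = 846/7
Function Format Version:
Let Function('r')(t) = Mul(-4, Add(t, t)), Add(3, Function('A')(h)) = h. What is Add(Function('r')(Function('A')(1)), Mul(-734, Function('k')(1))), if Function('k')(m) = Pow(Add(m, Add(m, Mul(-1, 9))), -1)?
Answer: Rational(846, 7) ≈ 120.86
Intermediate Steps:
Function('A')(h) = Add(-3, h)
Function('k')(m) = Pow(Add(-9, Mul(2, m)), -1) (Function('k')(m) = Pow(Add(m, Add(m, -9)), -1) = Pow(Add(m, Add(-9, m)), -1) = Pow(Add(-9, Mul(2, m)), -1))
Function('r')(t) = Mul(-8, t) (Function('r')(t) = Mul(-4, Mul(2, t)) = Mul(-8, t))
Add(Function('r')(Function('A')(1)), Mul(-734, Function('k')(1))) = Add(Mul(-8, Add(-3, 1)), Mul(-734, Pow(Add(-9, Mul(2, 1)), -1))) = Add(Mul(-8, -2), Mul(-734, Pow(Add(-9, 2), -1))) = Add(16, Mul(-734, Pow(-7, -1))) = Add(16, Mul(-734, Rational(-1, 7))) = Add(16, Rational(734, 7)) = Rational(846, 7)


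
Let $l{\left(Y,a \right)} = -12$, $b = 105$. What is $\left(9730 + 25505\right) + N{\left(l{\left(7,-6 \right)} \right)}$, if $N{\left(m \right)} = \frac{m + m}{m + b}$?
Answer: $\frac{1092277}{31} \approx 35235.0$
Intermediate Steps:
$N{\left(m \right)} = \frac{2 m}{105 + m}$ ($N{\left(m \right)} = \frac{m + m}{m + 105} = \frac{2 m}{105 + m}$)
$\left(9730 + 25505\right) + N{\left(l{\left(7,-6 \right)} \right)} = \left(9730 + 25505\right) + 2 \left(-12\right) \frac{1}{105 - 12} = 35235 + 2 \left(-12\right) \frac{1}{93} = 35235 - \frac{8}{31} = \frac{1092277}{31}$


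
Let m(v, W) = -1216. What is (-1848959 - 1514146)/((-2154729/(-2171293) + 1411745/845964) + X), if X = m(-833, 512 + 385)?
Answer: 6177471365362778460/2228704089925591 ≈ 2771.8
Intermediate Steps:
X = -1216
(-1848959 - 1514146)/((-2154729/(-2171293) + 1411745/845964) + X) = (-1848959 - 1514146)/((-2154729/(-2171293) + 1411745/845964) - 1216) = -3363105/((-2154729*(-1/2171293) + 1411745*(1/845964)) - 1216) = -3363105/((2154729/2171293 + 1411745/845964) - 1216) = -3363105/(4888135200041/1836835711452 - 1216) = -3363105/(-2228704089925591/1836835711452) = -3363105*(-1836835711452/2228704089925591) = 6177471365362778460/2228704089925591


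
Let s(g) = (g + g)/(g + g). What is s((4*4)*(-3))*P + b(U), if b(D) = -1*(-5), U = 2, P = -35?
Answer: -30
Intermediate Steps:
s(g) = 1 (s(g) = (2*g)/((2*g)) = (2*g)*(1/(2*g)) = 1)
b(D) = 5
s((4*4)*(-3))*P + b(U) = 1*(-35) + 5 = -35 + 5 = -30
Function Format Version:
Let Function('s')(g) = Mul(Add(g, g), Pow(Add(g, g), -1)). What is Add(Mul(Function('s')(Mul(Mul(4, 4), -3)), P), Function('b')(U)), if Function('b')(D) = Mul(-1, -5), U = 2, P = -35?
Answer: -30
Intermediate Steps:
Function('s')(g) = 1 (Function('s')(g) = Mul(Mul(2, g), Pow(Mul(2, g), -1)) = Mul(Mul(2, g), Mul(Rational(1, 2), Pow(g, -1))) = 1)
Function('b')(D) = 5
Add(Mul(Function('s')(Mul(Mul(4, 4), -3)), P), Function('b')(U)) = Add(Mul(1, -35), 5) = Add(-35, 5) = -30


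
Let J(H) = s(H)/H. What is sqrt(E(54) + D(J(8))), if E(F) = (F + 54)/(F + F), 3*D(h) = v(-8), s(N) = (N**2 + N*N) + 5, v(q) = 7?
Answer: sqrt(30)/3 ≈ 1.8257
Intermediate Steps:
s(N) = 5 + 2*N**2 (s(N) = (N**2 + N**2) + 5 = 2*N**2 + 5 = 5 + 2*N**2)
J(H) = (5 + 2*H**2)/H
D(h) = 7/3 (D(h) = (1/3)*7 = 7/3)
E(F) = (54 + F)/(2*F) (E(F) = (54 + F)/((2*F)) = (54 + F)*(1/(2*F)) = (54 + F)/(2*F))
sqrt(E(54) + D(J(8))) = sqrt((1/2)*(54 + 54)/54 + 7/3) = sqrt((1/2)*(1/54)*108 + 7/3) = sqrt(1 + 7/3) = sqrt(10/3) = sqrt(30)/3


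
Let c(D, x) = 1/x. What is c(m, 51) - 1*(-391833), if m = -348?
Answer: 19983484/51 ≈ 3.9183e+5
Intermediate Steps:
c(m, 51) - 1*(-391833) = 1/51 - 1*(-391833) = 1/51 + 391833 = 19983484/51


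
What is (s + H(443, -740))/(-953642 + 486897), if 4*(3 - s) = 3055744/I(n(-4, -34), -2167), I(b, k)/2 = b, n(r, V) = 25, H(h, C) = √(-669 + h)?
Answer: 381893/11668625 - I*√226/466745 ≈ 0.032728 - 3.2209e-5*I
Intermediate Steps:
I(b, k) = 2*b
s = -381893/25 (s = 3 - 763936/(2*25) = 3 - 763936/50 = 3 - ¼*1527872/25 = 3 - 381968/25 = -381893/25 ≈ -15276.)
(s + H(443, -740))/(-953642 + 486897) = (-381893/25 + √(-669 + 443))/(-953642 + 486897) = (-381893/25 + √(-226))/(-466745) = (-381893/25 + I*√226)*(-1/466745) = 381893/11668625 - I*√226/466745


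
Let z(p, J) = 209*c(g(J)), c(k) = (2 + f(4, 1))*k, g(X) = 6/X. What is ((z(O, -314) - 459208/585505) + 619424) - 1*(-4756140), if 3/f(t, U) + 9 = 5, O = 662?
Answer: 1976577384746161/367697140 ≈ 5.3756e+6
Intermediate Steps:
f(t, U) = -3/4 (f(t, U) = 3/(-9 + 5) = 3/(-4) = 3*(-1/4) = -3/4)
c(k) = 5*k/4 (c(k) = (2 - 3/4)*k = 5*k/4)
z(p, J) = 3135/(2*J) (z(p, J) = 209*(5*(6/J)/4) = 209*(15/(2*J)) = 3135/(2*J))
((z(O, -314) - 459208/585505) + 619424) - 1*(-4756140) = (((3135/2)/(-314) - 459208/585505) + 619424) - 1*(-4756140) = (((3135/2)*(-1/314) - 459208/585505) + 619424) + 4756140 = ((-3135/628 - 1*459208/585505) + 619424) + 4756140 = ((-3135/628 - 459208/585505) + 619424) + 4756140 = (-2123940799/367697140 + 619424) + 4756140 = 227758309306561/367697140 + 4756140 = 1976577384746161/367697140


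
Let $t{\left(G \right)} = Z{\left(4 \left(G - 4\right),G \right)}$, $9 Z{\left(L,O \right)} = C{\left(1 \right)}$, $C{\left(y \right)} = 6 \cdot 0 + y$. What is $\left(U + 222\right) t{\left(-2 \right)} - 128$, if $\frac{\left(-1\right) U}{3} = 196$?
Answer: $- \frac{506}{3} \approx -168.67$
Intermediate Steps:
$U = -588$ ($U = \left(-3\right) 196 = -588$)
$C{\left(y \right)} = y$ ($C{\left(y \right)} = 0 + y = y$)
$Z{\left(L,O \right)} = \frac{1}{9}$ ($Z{\left(L,O \right)} = \frac{1}{9} \cdot 1 = \frac{1}{9}$)
$t{\left(G \right)} = \frac{1}{9}$
$\left(U + 222\right) t{\left(-2 \right)} - 128 = \left(-588 + 222\right) \frac{1}{9} - 128 = \left(-366\right) \frac{1}{9} - 128 = - \frac{122}{3} - 128 = - \frac{506}{3}$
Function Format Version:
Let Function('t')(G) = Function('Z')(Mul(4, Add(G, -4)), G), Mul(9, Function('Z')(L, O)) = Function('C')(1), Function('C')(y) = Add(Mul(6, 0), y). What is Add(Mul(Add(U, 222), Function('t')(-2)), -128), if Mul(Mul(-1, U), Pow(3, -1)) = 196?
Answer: Rational(-506, 3) ≈ -168.67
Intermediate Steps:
U = -588 (U = Mul(-3, 196) = -588)
Function('C')(y) = y (Function('C')(y) = Add(0, y) = y)
Function('Z')(L, O) = Rational(1, 9) (Function('Z')(L, O) = Mul(Rational(1, 9), 1) = Rational(1, 9))
Function('t')(G) = Rational(1, 9)
Add(Mul(Add(U, 222), Function('t')(-2)), -128) = Add(Mul(Add(-588, 222), Rational(1, 9)), -128) = Add(Mul(-366, Rational(1, 9)), -128) = Add(Rational(-122, 3), -128) = Rational(-506, 3)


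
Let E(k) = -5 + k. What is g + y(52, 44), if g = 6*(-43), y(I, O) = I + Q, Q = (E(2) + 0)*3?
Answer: -215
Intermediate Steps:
Q = -9 (Q = ((-5 + 2) + 0)*3 = (-3 + 0)*3 = -3*3 = -9)
y(I, O) = -9 + I (y(I, O) = I - 9 = -9 + I)
g = -258
g + y(52, 44) = -258 + (-9 + 52) = -258 + 43 = -215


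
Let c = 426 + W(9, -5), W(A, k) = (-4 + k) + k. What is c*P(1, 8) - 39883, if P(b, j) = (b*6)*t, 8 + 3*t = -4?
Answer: -49771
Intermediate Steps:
t = -4 (t = -8/3 + (⅓)*(-4) = -8/3 - 4/3 = -4)
W(A, k) = -4 + 2*k
P(b, j) = -24*b (P(b, j) = (b*6)*(-4) = (6*b)*(-4) = -24*b)
c = 412 (c = 426 + (-4 + 2*(-5)) = 426 + (-4 - 10) = 426 - 14 = 412)
c*P(1, 8) - 39883 = 412*(-24*1) - 39883 = 412*(-24) - 39883 = -9888 - 39883 = -49771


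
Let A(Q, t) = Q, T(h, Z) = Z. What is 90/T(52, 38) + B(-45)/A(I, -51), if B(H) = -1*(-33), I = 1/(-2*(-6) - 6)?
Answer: 3807/19 ≈ 200.37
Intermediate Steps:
I = 1/6 (I = 1/(12 - 6) = 1/6 ≈ 0.16667)
B(H) = 33
90/T(52, 38) + B(-45)/A(I, -51) = 90/38 + 33/(1/6) = 90*(1/38) + 33*6 = 45/19 + 198 = 3807/19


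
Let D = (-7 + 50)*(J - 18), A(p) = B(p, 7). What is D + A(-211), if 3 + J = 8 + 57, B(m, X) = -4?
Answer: 1888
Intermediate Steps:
A(p) = -4
J = 62 (J = -3 + (8 + 57) = -3 + 65 = 62)
D = 1892 (D = (-7 + 50)*(62 - 18) = 43*44 = 1892)
D + A(-211) = 1892 - 4 = 1888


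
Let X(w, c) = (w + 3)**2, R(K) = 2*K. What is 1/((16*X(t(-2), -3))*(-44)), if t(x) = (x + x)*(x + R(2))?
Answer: -1/17600 ≈ -5.6818e-5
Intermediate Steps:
t(x) = 2*x*(4 + x) (t(x) = (x + x)*(x + 2*2) = (2*x)*(x + 4) = (2*x)*(4 + x) = 2*x*(4 + x))
X(w, c) = (3 + w)**2
1/((16*X(t(-2), -3))*(-44)) = 1/((16*(3 + 2*(-2)*(4 - 2))**2)*(-44)) = 1/((16*(3 + 2*(-2)*2)**2)*(-44)) = 1/((16*(3 - 8)**2)*(-44)) = 1/((16*(-5)**2)*(-44)) = 1/((16*25)*(-44)) = 1/(400*(-44)) = 1/(-17600) = -1/17600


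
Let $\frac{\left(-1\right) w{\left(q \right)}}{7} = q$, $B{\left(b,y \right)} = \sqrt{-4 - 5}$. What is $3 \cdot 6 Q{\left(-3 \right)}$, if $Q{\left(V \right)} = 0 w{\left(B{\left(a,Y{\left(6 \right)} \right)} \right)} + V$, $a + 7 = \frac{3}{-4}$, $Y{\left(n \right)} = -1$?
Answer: $-54$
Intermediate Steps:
$a = - \frac{31}{4}$ ($a = -7 + \frac{3}{-4} = -7 + 3 \left(- \frac{1}{4}\right) = -7 - \frac{3}{4} = - \frac{31}{4} \approx -7.75$)
$B{\left(b,y \right)} = 3 i$ ($B{\left(b,y \right)} = \sqrt{-9} = 3 i$)
$w{\left(q \right)} = - 7 q$
$Q{\left(V \right)} = V$ ($Q{\left(V \right)} = 0 \left(- 7 \cdot 3 i\right) + V = 0 \left(- 21 i\right) + V = 0 + V = V$)
$3 \cdot 6 Q{\left(-3 \right)} = 3 \cdot 6 \left(-3\right) = 18 \left(-3\right) = -54$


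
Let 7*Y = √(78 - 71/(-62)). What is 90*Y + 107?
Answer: 107 + 45*√304234/217 ≈ 221.38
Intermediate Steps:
Y = √304234/434 (Y = √(78 - 71/(-62))/7 = √(78 - 71*(-1/62))/7 = √(78 + 71/62)/7 = √(4907/62)/7 = (√304234/62)/7 = √304234/434 ≈ 1.2709)
90*Y + 107 = 90*(√304234/434) + 107 = 45*√304234/217 + 107 = 107 + 45*√304234/217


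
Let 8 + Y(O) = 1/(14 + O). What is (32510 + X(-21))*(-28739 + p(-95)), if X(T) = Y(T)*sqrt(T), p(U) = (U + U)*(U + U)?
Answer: 239306110 - 419577*I*sqrt(21)/7 ≈ 2.3931e+8 - 2.7468e+5*I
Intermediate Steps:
p(U) = 4*U**2 (p(U) = (2*U)*(2*U) = 4*U**2)
Y(O) = -8 + 1/(14 + O)
X(T) = sqrt(T)*(-111 - 8*T)/(14 + T) (X(T) = ((-111 - 8*T)/(14 + T))*sqrt(T) = sqrt(T)*(-111 - 8*T)/(14 + T))
(32510 + X(-21))*(-28739 + p(-95)) = (32510 + sqrt(-21)*(-111 - 8*(-21))/(14 - 21))*(-28739 + 4*(-95)**2) = (32510 + (I*sqrt(21))*(-111 + 168)/(-7))*(-28739 + 4*9025) = (32510 + (I*sqrt(21))*(-1/7)*57)*(-28739 + 36100) = (32510 - 57*I*sqrt(21)/7)*7361 = 239306110 - 419577*I*sqrt(21)/7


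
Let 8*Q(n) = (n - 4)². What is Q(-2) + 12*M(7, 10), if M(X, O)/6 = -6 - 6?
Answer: -1719/2 ≈ -859.50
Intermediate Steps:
M(X, O) = -72 (M(X, O) = 6*(-6 - 6) = 6*(-12) = -72)
Q(n) = (-4 + n)²/8 (Q(n) = (n - 4)²/8 = (-4 + n)²/8)
Q(-2) + 12*M(7, 10) = (-4 - 2)²/8 + 12*(-72) = (⅛)*(-6)² - 864 = (⅛)*36 - 864 = 9/2 - 864 = -1719/2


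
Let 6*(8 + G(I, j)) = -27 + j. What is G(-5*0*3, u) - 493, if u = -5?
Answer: -1519/3 ≈ -506.33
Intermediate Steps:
G(I, j) = -25/2 + j/6 (G(I, j) = -8 + (-27 + j)/6 = -8 + (-9/2 + j/6) = -25/2 + j/6)
G(-5*0*3, u) - 493 = (-25/2 + (⅙)*(-5)) - 493 = (-25/2 - ⅚) - 493 = -40/3 - 493 = -1519/3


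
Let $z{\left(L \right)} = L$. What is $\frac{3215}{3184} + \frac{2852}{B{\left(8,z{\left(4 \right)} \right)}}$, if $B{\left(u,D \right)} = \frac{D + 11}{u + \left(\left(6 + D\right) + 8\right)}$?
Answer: $\frac{236148193}{47760} \approx 4944.5$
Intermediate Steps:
$B{\left(u,D \right)} = \frac{11 + D}{14 + D + u}$ ($B{\left(u,D \right)} = \frac{11 + D}{u + \left(14 + D\right)} = \frac{11 + D}{14 + D + u}$)
$\frac{3215}{3184} + \frac{2852}{B{\left(8,z{\left(4 \right)} \right)}} = \frac{3215}{3184} + \frac{2852}{\frac{1}{14 + 4 + 8} \left(11 + 4\right)} = 3215 \cdot \frac{1}{3184} + \frac{2852}{\frac{1}{26} \cdot 15} = \frac{3215}{3184} + \frac{2852}{\frac{1}{26} \cdot 15} = \frac{3215}{3184} + \frac{2852}{\frac{15}{26}} = \frac{3215}{3184} + 2852 \cdot \frac{26}{15} = \frac{3215}{3184} + \frac{74152}{15} = \frac{236148193}{47760}$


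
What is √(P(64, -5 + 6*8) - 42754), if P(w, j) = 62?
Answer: 2*I*√10673 ≈ 206.62*I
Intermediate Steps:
√(P(64, -5 + 6*8) - 42754) = √(62 - 42754) = √(-42692) = 2*I*√10673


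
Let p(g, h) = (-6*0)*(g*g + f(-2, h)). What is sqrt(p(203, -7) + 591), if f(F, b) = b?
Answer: sqrt(591) ≈ 24.310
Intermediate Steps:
p(g, h) = 0 (p(g, h) = (-6*0)*(g*g + h) = 0*(g**2 + h) = 0*(h + g**2) = 0)
sqrt(p(203, -7) + 591) = sqrt(0 + 591) = sqrt(591)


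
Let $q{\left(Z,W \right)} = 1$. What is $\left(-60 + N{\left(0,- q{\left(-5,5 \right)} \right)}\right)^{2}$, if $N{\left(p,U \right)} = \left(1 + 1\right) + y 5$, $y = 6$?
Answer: $784$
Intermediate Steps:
$N{\left(p,U \right)} = 32$ ($N{\left(p,U \right)} = \left(1 + 1\right) + 6 \cdot 5 = 2 + 30 = 32$)
$\left(-60 + N{\left(0,- q{\left(-5,5 \right)} \right)}\right)^{2} = \left(-60 + 32\right)^{2} = \left(-28\right)^{2} = 784$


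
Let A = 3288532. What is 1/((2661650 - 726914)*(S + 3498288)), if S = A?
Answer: 1/13130704979520 ≈ 7.6157e-14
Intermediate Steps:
S = 3288532
1/((2661650 - 726914)*(S + 3498288)) = 1/((2661650 - 726914)*(3288532 + 3498288)) = 1/(1934736*6786820) = 1/13130704979520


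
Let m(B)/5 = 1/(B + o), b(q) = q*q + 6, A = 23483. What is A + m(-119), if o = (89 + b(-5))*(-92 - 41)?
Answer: 377583152/16079 ≈ 23483.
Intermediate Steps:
b(q) = 6 + q² (b(q) = q² + 6 = 6 + q²)
o = -15960 (o = (89 + (6 + (-5)²))*(-92 - 41) = (89 + (6 + 25))*(-133) = (89 + 31)*(-133) = 120*(-133) = -15960)
m(B) = 5/(-15960 + B) (m(B) = 5/(B - 15960) = 5/(-15960 + B))
A + m(-119) = 23483 + 5/(-15960 - 119) = 23483 + 5/(-16079) = 23483 + 5*(-1/16079) = 23483 - 5/16079 = 377583152/16079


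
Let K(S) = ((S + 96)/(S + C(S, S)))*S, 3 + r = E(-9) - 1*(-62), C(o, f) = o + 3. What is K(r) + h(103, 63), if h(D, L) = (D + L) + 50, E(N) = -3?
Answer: 33352/115 ≈ 290.02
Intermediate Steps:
C(o, f) = 3 + o
h(D, L) = 50 + D + L
r = 56 (r = -3 + (-3 - 1*(-62)) = -3 + (-3 + 62) = -3 + 59 = 56)
K(S) = S*(96 + S)/(3 + 2*S) (K(S) = ((S + 96)/(S + (3 + S)))*S = ((96 + S)/(3 + 2*S))*S = S*(96 + S)/(3 + 2*S))
K(r) + h(103, 63) = 56*(96 + 56)/(3 + 2*56) + (50 + 103 + 63) = 56*152/(3 + 112) + 216 = 56*152/115 + 216 = 56*(1/115)*152 + 216 = 8512/115 + 216 = 33352/115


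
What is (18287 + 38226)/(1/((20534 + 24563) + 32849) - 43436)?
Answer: -4404962298/3385662455 ≈ -1.3011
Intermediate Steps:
(18287 + 38226)/(1/((20534 + 24563) + 32849) - 43436) = 56513/(1/(45097 + 32849) - 43436) = 56513/(1/77946 - 43436) = 56513/(-3385662455/77946) = 56513*(-77946/3385662455) = -4404962298/3385662455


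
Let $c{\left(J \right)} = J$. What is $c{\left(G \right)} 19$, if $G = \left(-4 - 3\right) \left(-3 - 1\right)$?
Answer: $532$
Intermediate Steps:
$G = 28$ ($G = \left(-7\right) \left(-4\right) = 28$)
$c{\left(G \right)} 19 = 28 \cdot 19 = 532$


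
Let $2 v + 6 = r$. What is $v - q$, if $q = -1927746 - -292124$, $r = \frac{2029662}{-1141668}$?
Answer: $\frac{207481428629}{126852} \approx 1.6356 \cdot 10^{6}$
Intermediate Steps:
$r = - \frac{112759}{63426}$ ($r = 2029662 \left(- \frac{1}{1141668}\right) = - \frac{112759}{63426} \approx -1.7778$)
$q = -1635622$ ($q = -1927746 + 292124 = -1635622$)
$v = - \frac{493315}{126852}$ ($v = -3 + \frac{1}{2} \left(- \frac{112759}{63426}\right) = -3 - \frac{112759}{126852} = - \frac{493315}{126852} \approx -3.8889$)
$v - q = - \frac{493315}{126852} - -1635622 = - \frac{493315}{126852} + 1635622 = \frac{207481428629}{126852}$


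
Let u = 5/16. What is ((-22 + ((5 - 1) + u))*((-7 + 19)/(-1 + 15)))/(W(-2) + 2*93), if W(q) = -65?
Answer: -849/6776 ≈ -0.12530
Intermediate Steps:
u = 5/16 (u = 5*(1/16) = 5/16 ≈ 0.31250)
((-22 + ((5 - 1) + u))*((-7 + 19)/(-1 + 15)))/(W(-2) + 2*93) = ((-22 + ((5 - 1) + 5/16))*((-7 + 19)/(-1 + 15)))/(-65 + 2*93) = ((-22 + (4 + 5/16))*(12/14))/(-65 + 186) = ((-22 + 69/16)*(12*(1/14)))/121 = -283/16*6/7*(1/121) = -849/56*1/121 = -849/6776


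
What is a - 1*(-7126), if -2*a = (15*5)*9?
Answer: 13577/2 ≈ 6788.5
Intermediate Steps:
a = -675/2 (a = -15*5*9/2 = -75*9/2 = -½*675 = -675/2 ≈ -337.50)
a - 1*(-7126) = -675/2 - 1*(-7126) = -675/2 + 7126 = 13577/2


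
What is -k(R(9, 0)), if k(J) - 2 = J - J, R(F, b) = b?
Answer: -2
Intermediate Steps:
k(J) = 2 (k(J) = 2 + (J - J) = 2 + 0 = 2)
-k(R(9, 0)) = -1*2 = -2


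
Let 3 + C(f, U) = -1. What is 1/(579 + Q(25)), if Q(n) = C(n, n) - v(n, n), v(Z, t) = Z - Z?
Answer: 1/575 ≈ 0.0017391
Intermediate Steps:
v(Z, t) = 0
C(f, U) = -4 (C(f, U) = -3 - 1 = -4)
Q(n) = -4 (Q(n) = -4 - 1*0 = -4 + 0 = -4)
1/(579 + Q(25)) = 1/(579 - 4) = 1/575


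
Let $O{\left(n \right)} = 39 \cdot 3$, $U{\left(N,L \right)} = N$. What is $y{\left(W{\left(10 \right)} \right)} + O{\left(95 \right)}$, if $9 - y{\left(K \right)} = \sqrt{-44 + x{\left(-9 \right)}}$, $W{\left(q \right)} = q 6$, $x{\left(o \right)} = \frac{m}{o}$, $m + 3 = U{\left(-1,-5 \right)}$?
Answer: $126 - \frac{14 i \sqrt{2}}{3} \approx 126.0 - 6.5997 i$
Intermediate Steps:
$m = -4$ ($m = -3 - 1 = -4$)
$x{\left(o \right)} = - \frac{4}{o}$
$W{\left(q \right)} = 6 q$
$O{\left(n \right)} = 117$
$y{\left(K \right)} = 9 - \frac{14 i \sqrt{2}}{3}$ ($y{\left(K \right)} = 9 - \sqrt{-44 - \frac{4}{-9}} = 9 - \sqrt{-44 - - \frac{4}{9}} = 9 - \sqrt{-44 + \frac{4}{9}} = 9 - \sqrt{- \frac{392}{9}} = 9 - \frac{14 i \sqrt{2}}{3}$)
$y{\left(W{\left(10 \right)} \right)} + O{\left(95 \right)} = \left(9 - \frac{14 i \sqrt{2}}{3}\right) + 117 = 126 - \frac{14 i \sqrt{2}}{3}$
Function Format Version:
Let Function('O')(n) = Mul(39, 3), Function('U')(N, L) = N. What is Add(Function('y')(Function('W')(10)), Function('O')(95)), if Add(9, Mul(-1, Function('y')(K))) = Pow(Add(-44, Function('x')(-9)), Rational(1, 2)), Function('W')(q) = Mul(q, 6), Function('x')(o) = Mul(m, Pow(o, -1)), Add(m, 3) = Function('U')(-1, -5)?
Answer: Add(126, Mul(Rational(-14, 3), I, Pow(2, Rational(1, 2)))) ≈ Add(126.00, Mul(-6.5997, I))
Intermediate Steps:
m = -4 (m = Add(-3, -1) = -4)
Function('x')(o) = Mul(-4, Pow(o, -1))
Function('W')(q) = Mul(6, q)
Function('O')(n) = 117
Function('y')(K) = Add(9, Mul(Rational(-14, 3), I, Pow(2, Rational(1, 2)))) (Function('y')(K) = Add(9, Mul(-1, Pow(Add(-44, Mul(-4, Pow(-9, -1))), Rational(1, 2)))) = Add(9, Mul(-1, Pow(Add(-44, Mul(-4, Rational(-1, 9))), Rational(1, 2)))) = Add(9, Mul(-1, Pow(Add(-44, Rational(4, 9)), Rational(1, 2)))) = Add(9, Mul(-1, Pow(Rational(-392, 9), Rational(1, 2)))) = Add(9, Mul(-1, Mul(Rational(14, 3), I, Pow(2, Rational(1, 2))))) = Add(9, Mul(Rational(-14, 3), I, Pow(2, Rational(1, 2)))))
Add(Function('y')(Function('W')(10)), Function('O')(95)) = Add(Add(9, Mul(Rational(-14, 3), I, Pow(2, Rational(1, 2)))), 117) = Add(126, Mul(Rational(-14, 3), I, Pow(2, Rational(1, 2))))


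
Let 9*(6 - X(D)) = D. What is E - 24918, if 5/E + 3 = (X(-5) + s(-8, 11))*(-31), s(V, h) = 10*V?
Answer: -509921907/20464 ≈ -24918.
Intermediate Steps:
X(D) = 6 - D/9
E = 45/20464 (E = 5/(-3 + ((6 - ⅑*(-5)) + 10*(-8))*(-31)) = 5/(-3 + ((6 + 5/9) - 80)*(-31)) = 5/(-3 + (59/9 - 80)*(-31)) = 5/(-3 - 661/9*(-31)) = 5/(-3 + 20491/9) = 5/(20464/9) = 5*(9/20464) = 45/20464 ≈ 0.0021990)
E - 24918 = 45/20464 - 24918 = -509921907/20464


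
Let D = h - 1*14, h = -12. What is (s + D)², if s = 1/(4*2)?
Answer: 42849/64 ≈ 669.52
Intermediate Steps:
s = ⅛ (s = 1/8 = ⅛ ≈ 0.12500)
D = -26 (D = -12 - 1*14 = -12 - 14 = -26)
(s + D)² = (⅛ - 26)² = (-207/8)² = 42849/64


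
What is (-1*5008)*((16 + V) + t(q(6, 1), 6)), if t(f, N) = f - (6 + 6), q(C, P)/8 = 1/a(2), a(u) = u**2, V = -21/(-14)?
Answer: -37560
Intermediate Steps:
V = 3/2 (V = -21*(-1/14) = 3/2 ≈ 1.5000)
q(C, P) = 2 (q(C, P) = 8/(2**2) = 8/4 = 8*(1/4) = 2)
t(f, N) = -12 + f (t(f, N) = f - 1*12 = f - 12 = -12 + f)
(-1*5008)*((16 + V) + t(q(6, 1), 6)) = (-1*5008)*((16 + 3/2) + (-12 + 2)) = -5008*(35/2 - 10) = -5008*15/2 = -37560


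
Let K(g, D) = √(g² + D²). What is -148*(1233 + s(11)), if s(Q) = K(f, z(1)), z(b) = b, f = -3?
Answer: -182484 - 148*√10 ≈ -1.8295e+5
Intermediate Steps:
K(g, D) = √(D² + g²)
s(Q) = √10 (s(Q) = √(1² + (-3)²) = √(1 + 9) = √10)
-148*(1233 + s(11)) = -148*(1233 + √10) = -182484 - 148*√10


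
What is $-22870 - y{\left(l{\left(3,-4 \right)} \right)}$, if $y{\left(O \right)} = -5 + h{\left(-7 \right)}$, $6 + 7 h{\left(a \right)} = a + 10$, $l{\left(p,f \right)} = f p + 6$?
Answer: $- \frac{160052}{7} \approx -22865.0$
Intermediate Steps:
$l{\left(p,f \right)} = 6 + f p$
$h{\left(a \right)} = \frac{4}{7} + \frac{a}{7}$ ($h{\left(a \right)} = - \frac{6}{7} + \frac{a + 10}{7} = - \frac{6}{7} + \frac{10 + a}{7} = - \frac{6}{7} + \left(\frac{10}{7} + \frac{a}{7}\right) = \frac{4}{7} + \frac{a}{7}$)
$y{\left(O \right)} = - \frac{38}{7}$ ($y{\left(O \right)} = -5 + \left(\frac{4}{7} + \frac{1}{7} \left(-7\right)\right) = -5 + \left(\frac{4}{7} - 1\right) = -5 - \frac{3}{7} = - \frac{38}{7}$)
$-22870 - y{\left(l{\left(3,-4 \right)} \right)} = -22870 - - \frac{38}{7} = -22870 + \frac{38}{7} = - \frac{160052}{7}$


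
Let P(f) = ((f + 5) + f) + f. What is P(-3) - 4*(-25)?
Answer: 96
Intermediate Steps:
P(f) = 5 + 3*f (P(f) = ((5 + f) + f) + f = (5 + 2*f) + f = 5 + 3*f)
P(-3) - 4*(-25) = (5 + 3*(-3)) - 4*(-25) = (5 - 9) + 100 = -4 + 100 = 96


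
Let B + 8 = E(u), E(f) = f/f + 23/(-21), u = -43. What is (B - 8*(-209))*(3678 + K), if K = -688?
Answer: 104476580/21 ≈ 4.9751e+6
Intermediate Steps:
E(f) = -2/21 (E(f) = 1 + 23*(-1/21) = 1 - 23/21 = -2/21)
B = -170/21 (B = -8 - 2/21 = -170/21 ≈ -8.0952)
(B - 8*(-209))*(3678 + K) = (-170/21 - 8*(-209))*(3678 - 688) = (-170/21 + 1672)*2990 = (34942/21)*2990 = 104476580/21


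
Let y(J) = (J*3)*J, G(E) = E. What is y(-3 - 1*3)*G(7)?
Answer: 756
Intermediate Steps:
y(J) = 3*J² (y(J) = (3*J)*J = 3*J²)
y(-3 - 1*3)*G(7) = (3*(-3 - 1*3)²)*7 = (3*(-3 - 3)²)*7 = (3*(-6)²)*7 = (3*36)*7 = 108*7 = 756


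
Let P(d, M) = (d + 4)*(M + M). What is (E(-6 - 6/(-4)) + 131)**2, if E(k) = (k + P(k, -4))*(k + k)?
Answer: 73441/4 ≈ 18360.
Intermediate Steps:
P(d, M) = 2*M*(4 + d) (P(d, M) = (4 + d)*(2*M) = 2*M*(4 + d))
E(k) = 2*k*(-32 - 7*k) (E(k) = (k + 2*(-4)*(4 + k))*(k + k) = (k + (-32 - 8*k))*(2*k) = (-32 - 7*k)*(2*k) = 2*k*(-32 - 7*k))
(E(-6 - 6/(-4)) + 131)**2 = (2*(-6 - 6/(-4))*(-32 - 7*(-6 - 6/(-4))) + 131)**2 = (2*(-6 - 6*(-1)/4)*(-32 - 7*(-6 - 6*(-1)/4)) + 131)**2 = (2*(-6 - 1*(-3/2))*(-32 - 7*(-6 - 1*(-3/2))) + 131)**2 = (2*(-6 + 3/2)*(-32 - 7*(-6 + 3/2)) + 131)**2 = (2*(-9/2)*(-32 - 7*(-9/2)) + 131)**2 = (2*(-9/2)*(-32 + 63/2) + 131)**2 = (2*(-9/2)*(-1/2) + 131)**2 = (9/2 + 131)**2 = (271/2)**2 = 73441/4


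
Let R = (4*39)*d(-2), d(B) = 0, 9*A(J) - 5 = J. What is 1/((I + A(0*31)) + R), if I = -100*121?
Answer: -9/108895 ≈ -8.2648e-5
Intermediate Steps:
A(J) = 5/9 + J/9
I = -12100
R = 0 (R = (4*39)*0 = 156*0 = 0)
1/((I + A(0*31)) + R) = 1/((-12100 + (5/9 + (0*31)/9)) + 0) = 1/((-12100 + (5/9 + (1/9)*0)) + 0) = 1/((-12100 + (5/9 + 0)) + 0) = 1/((-12100 + 5/9) + 0) = 1/(-108895/9 + 0) = 1/(-108895/9) = -9/108895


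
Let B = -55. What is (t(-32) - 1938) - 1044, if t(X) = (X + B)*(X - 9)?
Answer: 585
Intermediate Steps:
t(X) = (-55 + X)*(-9 + X) (t(X) = (X - 55)*(X - 9) = (-55 + X)*(-9 + X))
(t(-32) - 1938) - 1044 = ((495 + (-32)² - 64*(-32)) - 1938) - 1044 = ((495 + 1024 + 2048) - 1938) - 1044 = (3567 - 1938) - 1044 = 1629 - 1044 = 585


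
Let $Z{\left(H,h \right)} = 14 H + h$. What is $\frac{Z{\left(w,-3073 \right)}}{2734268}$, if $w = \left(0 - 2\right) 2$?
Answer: $- \frac{3129}{2734268} \approx -0.0011444$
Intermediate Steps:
$w = -4$ ($w = \left(-2\right) 2 = -4$)
$Z{\left(H,h \right)} = h + 14 H$
$\frac{Z{\left(w,-3073 \right)}}{2734268} = \frac{-3073 + 14 \left(-4\right)}{2734268} = \left(-3073 - 56\right) \frac{1}{2734268} = \left(-3129\right) \frac{1}{2734268} = - \frac{3129}{2734268}$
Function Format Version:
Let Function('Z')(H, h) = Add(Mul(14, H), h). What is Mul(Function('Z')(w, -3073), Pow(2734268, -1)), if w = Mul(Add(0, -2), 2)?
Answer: Rational(-3129, 2734268) ≈ -0.0011444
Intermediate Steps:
w = -4 (w = Mul(-2, 2) = -4)
Function('Z')(H, h) = Add(h, Mul(14, H))
Mul(Function('Z')(w, -3073), Pow(2734268, -1)) = Mul(Add(-3073, Mul(14, -4)), Pow(2734268, -1)) = Mul(Add(-3073, -56), Rational(1, 2734268)) = Mul(-3129, Rational(1, 2734268)) = Rational(-3129, 2734268)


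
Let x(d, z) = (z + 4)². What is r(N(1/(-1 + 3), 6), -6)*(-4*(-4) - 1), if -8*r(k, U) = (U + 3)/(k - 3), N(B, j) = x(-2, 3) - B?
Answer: 45/364 ≈ 0.12363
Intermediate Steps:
x(d, z) = (4 + z)²
N(B, j) = 49 - B (N(B, j) = (4 + 3)² - B = 7² - B = 49 - B)
r(k, U) = -(3 + U)/(8*(-3 + k)) (r(k, U) = -(U + 3)/(8*(k - 3)) = -(3 + U)/(8*(-3 + k)))
r(N(1/(-1 + 3), 6), -6)*(-4*(-4) - 1) = ((-3 - 1*(-6))/(8*(-3 + (49 - 1/(-1 + 3)))))*(-4*(-4) - 1) = ((-3 + 6)/(8*(-3 + (49 - 1/2))))*(16 - 1) = ((⅛)*3/(-3 + (49 - 1*½)))*15 = ((⅛)*3/(-3 + (49 - ½)))*15 = ((⅛)*3/(-3 + 97/2))*15 = ((⅛)*3/(91/2))*15 = ((⅛)*(2/91)*3)*15 = (3/364)*15 = 45/364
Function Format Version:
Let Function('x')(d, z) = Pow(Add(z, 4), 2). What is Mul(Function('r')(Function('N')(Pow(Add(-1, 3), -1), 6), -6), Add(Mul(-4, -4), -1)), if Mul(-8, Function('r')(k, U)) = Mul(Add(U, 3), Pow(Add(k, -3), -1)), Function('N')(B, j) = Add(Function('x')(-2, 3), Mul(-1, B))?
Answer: Rational(45, 364) ≈ 0.12363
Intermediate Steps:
Function('x')(d, z) = Pow(Add(4, z), 2)
Function('N')(B, j) = Add(49, Mul(-1, B)) (Function('N')(B, j) = Add(Pow(Add(4, 3), 2), Mul(-1, B)) = Add(Pow(7, 2), Mul(-1, B)) = Add(49, Mul(-1, B)))
Function('r')(k, U) = Mul(Rational(-1, 8), Pow(Add(-3, k), -1), Add(3, U)) (Function('r')(k, U) = Mul(Rational(-1, 8), Mul(Add(U, 3), Pow(Add(k, -3), -1))) = Mul(Rational(-1, 8), Mul(Add(3, U), Pow(Add(-3, k), -1))) = Mul(Rational(-1, 8), Mul(Pow(Add(-3, k), -1), Add(3, U))) = Mul(Rational(-1, 8), Pow(Add(-3, k), -1), Add(3, U)))
Mul(Function('r')(Function('N')(Pow(Add(-1, 3), -1), 6), -6), Add(Mul(-4, -4), -1)) = Mul(Mul(Rational(1, 8), Pow(Add(-3, Add(49, Mul(-1, Pow(Add(-1, 3), -1)))), -1), Add(-3, Mul(-1, -6))), Add(Mul(-4, -4), -1)) = Mul(Mul(Rational(1, 8), Pow(Add(-3, Add(49, Mul(-1, Pow(2, -1)))), -1), Add(-3, 6)), Add(16, -1)) = Mul(Mul(Rational(1, 8), Pow(Add(-3, Add(49, Mul(-1, Rational(1, 2)))), -1), 3), 15) = Mul(Mul(Rational(1, 8), Pow(Add(-3, Add(49, Rational(-1, 2))), -1), 3), 15) = Mul(Mul(Rational(1, 8), Pow(Add(-3, Rational(97, 2)), -1), 3), 15) = Mul(Mul(Rational(1, 8), Pow(Rational(91, 2), -1), 3), 15) = Mul(Mul(Rational(1, 8), Rational(2, 91), 3), 15) = Mul(Rational(3, 364), 15) = Rational(45, 364)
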